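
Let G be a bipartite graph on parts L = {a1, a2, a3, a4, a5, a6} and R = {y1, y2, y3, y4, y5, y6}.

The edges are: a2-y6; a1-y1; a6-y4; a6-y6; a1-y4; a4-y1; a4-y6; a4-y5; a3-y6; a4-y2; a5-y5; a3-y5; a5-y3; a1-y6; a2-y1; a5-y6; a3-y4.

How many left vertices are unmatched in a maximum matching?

0

For example, pair a1→y1, a2→y6, a3→y5, a4→y2, a5→y3, a6→y4.
All 6 left vertices are matched, so no larger matching exists.
That matches 6 of the 6, leaving 0 unmatched; no matching can do better.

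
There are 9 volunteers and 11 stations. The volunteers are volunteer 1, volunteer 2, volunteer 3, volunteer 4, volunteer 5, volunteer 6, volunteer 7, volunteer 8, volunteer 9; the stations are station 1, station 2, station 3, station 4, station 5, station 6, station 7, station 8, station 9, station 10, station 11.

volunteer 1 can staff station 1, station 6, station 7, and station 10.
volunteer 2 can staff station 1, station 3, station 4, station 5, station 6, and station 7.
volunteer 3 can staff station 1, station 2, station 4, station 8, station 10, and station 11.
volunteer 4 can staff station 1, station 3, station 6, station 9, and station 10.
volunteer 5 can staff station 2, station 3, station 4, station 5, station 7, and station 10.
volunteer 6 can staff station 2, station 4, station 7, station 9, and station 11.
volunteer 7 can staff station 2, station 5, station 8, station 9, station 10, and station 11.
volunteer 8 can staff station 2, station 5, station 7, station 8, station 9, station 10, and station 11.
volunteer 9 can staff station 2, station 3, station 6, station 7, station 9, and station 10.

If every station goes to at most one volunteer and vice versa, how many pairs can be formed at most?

9

One maximum matching: volunteer 1-station 10, volunteer 2-station 6, volunteer 3-station 8, volunteer 4-station 1, volunteer 5-station 3, volunteer 6-station 9, volunteer 7-station 11, volunteer 8-station 2, volunteer 9-station 7.
This saturates every volunteer, so 9 is the maximum.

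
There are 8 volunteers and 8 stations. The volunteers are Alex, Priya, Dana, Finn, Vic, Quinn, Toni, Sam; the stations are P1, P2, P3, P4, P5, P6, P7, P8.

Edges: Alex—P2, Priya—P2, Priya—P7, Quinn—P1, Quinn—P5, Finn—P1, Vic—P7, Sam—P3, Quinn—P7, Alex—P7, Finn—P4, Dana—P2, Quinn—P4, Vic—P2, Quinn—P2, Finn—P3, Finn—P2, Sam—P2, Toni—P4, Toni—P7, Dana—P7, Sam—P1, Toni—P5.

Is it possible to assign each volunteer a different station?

No

The set {Alex, Priya, Dana, Vic} has only 2 neighbours ({P2, P7}), so by Hall's theorem at most 6 of the 8 volunteers can be matched.
Hence no matching covers every volunteer.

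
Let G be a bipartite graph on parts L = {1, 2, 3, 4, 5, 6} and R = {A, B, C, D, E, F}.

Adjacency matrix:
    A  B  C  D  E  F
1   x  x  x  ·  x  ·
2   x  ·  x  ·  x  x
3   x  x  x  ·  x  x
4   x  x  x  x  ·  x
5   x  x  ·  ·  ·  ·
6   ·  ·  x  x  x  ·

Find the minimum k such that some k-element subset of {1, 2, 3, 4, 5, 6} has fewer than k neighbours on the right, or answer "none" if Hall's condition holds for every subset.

A matching saturating every left vertex exists, for instance 1→B, 2→C, 3→F, 4→D, 5→A, 6→E.
By Hall's marriage theorem, this means |N(S)| ≥ |S| for every subset S, so no violating subset exists.

none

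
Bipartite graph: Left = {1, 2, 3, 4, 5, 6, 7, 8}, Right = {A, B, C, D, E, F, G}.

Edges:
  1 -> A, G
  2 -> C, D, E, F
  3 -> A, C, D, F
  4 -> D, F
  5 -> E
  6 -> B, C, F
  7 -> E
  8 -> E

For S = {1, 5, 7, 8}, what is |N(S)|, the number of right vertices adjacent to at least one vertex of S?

3

The union of neighbours of {1, 5, 7, 8} is {A, E, G}, which has 3 elements.
Since |N(S)| = 3 < |S| = 4, Hall's condition fails for this subset.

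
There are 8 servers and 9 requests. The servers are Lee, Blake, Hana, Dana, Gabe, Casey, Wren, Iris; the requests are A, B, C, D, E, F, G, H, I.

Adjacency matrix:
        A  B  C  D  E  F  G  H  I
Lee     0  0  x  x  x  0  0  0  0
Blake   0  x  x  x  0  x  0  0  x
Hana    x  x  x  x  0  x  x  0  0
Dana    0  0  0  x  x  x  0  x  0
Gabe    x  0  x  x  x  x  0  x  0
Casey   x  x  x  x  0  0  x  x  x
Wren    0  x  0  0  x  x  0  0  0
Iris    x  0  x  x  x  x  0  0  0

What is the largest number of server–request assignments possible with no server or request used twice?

8

One maximum matching: Lee→C, Blake→D, Hana→G, Dana→E, Gabe→F, Casey→H, Wren→B, Iris→A.
This saturates every server, so 8 is the maximum.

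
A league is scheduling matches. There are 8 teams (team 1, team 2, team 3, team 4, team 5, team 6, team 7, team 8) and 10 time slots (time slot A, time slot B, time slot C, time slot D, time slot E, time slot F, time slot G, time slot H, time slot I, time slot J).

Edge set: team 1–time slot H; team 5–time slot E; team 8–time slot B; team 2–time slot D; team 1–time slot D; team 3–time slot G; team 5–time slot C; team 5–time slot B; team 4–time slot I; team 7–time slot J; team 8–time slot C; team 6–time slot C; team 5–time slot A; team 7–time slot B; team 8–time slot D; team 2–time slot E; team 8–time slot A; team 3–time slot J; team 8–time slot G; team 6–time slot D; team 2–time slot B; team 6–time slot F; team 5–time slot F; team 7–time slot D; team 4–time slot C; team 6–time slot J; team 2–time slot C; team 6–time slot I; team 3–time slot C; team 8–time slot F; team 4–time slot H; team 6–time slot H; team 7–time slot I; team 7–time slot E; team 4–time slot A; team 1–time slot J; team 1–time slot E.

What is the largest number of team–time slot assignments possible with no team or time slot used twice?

For example, pair team 1→time slot H, team 2→time slot D, team 3→time slot G, team 4→time slot I, team 5→time slot B, team 6→time slot J, team 7→time slot E, team 8→time slot C.
This saturates every team, so 8 is the maximum.

8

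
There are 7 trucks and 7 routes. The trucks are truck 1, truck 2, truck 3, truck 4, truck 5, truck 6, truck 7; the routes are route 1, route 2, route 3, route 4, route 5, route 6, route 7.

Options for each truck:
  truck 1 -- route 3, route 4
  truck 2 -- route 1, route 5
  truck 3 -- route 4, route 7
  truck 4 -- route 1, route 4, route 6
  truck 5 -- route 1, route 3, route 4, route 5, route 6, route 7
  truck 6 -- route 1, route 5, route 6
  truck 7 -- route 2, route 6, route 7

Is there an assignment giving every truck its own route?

Yes

For example, pair truck 1–route 3, truck 2–route 5, truck 3–route 7, truck 4–route 4, truck 5–route 1, truck 6–route 6, truck 7–route 2.
All 7 trucks are covered.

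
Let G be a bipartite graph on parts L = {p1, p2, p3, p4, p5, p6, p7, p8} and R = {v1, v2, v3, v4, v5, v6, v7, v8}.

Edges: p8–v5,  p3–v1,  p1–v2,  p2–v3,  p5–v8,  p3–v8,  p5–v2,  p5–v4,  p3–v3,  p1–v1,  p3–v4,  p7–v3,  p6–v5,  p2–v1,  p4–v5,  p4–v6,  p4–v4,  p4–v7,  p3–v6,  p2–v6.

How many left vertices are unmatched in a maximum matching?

1

For example, pair p1–v2, p2–v1, p3–v6, p4–v7, p5–v4, p6–v5, p7–v3.
The set {p6, p8} has only 1 neighbour ({v5}), so by Hall's theorem at most 7 of the 8 left vertices can be matched.
That matches 7 of the 8, leaving 1 unmatched; no matching can do better.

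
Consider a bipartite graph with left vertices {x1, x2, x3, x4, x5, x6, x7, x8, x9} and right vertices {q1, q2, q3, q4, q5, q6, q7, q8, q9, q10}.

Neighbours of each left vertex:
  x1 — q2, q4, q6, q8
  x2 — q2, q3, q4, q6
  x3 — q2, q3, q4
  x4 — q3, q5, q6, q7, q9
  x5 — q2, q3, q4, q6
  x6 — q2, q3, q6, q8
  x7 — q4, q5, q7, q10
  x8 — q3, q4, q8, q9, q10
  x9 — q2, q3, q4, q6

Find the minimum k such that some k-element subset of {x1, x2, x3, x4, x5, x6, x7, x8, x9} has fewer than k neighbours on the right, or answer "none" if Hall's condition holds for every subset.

Take S = {x1, x2, x3, x5, x6, x9}. Its neighbourhood is {q2, q3, q4, q6, q8}, so |N(S)| = 5 < |S| = 6.
Every subset of size less than 6 has at least as many neighbours as members, so 6 is the minimum.

6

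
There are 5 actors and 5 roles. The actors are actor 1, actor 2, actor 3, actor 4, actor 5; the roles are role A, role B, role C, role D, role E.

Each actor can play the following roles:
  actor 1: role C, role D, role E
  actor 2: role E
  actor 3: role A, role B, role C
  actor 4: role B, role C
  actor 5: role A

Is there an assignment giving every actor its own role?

For example, pair actor 1–role D, actor 2–role E, actor 3–role B, actor 4–role C, actor 5–role A.
All 5 actors are covered.

Yes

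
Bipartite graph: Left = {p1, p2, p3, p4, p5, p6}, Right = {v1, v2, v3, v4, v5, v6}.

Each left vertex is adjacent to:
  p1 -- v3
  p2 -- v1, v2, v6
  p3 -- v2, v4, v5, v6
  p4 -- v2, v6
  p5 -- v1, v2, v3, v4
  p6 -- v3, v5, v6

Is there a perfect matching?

A valid assignment of size 6: p1–v3, p2–v1, p3–v5, p4–v2, p5–v4, p6–v6.
All 6 left vertices are covered.

Yes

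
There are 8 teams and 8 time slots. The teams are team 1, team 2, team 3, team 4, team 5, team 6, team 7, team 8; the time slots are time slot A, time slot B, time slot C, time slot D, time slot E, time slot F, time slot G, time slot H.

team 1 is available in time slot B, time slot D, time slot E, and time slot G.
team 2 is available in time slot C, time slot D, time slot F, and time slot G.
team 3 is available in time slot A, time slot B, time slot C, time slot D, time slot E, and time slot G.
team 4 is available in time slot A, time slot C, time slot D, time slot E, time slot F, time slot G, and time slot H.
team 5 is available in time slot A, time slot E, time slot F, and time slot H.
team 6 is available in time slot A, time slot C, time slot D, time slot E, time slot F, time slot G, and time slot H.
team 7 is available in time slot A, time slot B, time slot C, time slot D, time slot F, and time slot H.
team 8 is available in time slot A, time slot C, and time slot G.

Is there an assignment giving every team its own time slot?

A valid assignment of size 8: team 1–time slot B, team 2–time slot D, team 3–time slot E, team 4–time slot C, team 5–time slot F, team 6–time slot A, team 7–time slot H, team 8–time slot G.
Every team is matched, so this is a perfect matching.

Yes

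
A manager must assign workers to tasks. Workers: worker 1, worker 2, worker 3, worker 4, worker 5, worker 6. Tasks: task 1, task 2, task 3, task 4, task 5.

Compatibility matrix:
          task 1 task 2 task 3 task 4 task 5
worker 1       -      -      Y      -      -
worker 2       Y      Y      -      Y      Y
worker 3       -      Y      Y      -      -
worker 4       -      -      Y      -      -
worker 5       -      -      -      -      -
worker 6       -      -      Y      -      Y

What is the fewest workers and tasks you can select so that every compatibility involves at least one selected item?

4

The 4 edges worker 1–task 3, worker 2–task 1, worker 3–task 2, worker 6–task 5 form a matching, so any vertex cover needs at least 4 vertices (one per matched edge).
Conversely {worker 2, worker 3, worker 6, task 3} meets every edge and has exactly 4 vertices, so 4 is optimal.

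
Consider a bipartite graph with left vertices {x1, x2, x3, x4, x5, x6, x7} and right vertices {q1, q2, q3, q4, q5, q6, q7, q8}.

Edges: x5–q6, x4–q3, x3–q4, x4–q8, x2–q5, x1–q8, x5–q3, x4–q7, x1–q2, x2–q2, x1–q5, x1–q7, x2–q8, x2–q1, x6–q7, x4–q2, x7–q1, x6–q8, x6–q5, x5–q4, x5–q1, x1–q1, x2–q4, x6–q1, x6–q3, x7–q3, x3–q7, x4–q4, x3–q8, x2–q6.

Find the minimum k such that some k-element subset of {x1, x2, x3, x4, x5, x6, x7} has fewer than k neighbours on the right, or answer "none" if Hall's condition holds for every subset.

A matching saturating every left vertex exists, for instance x1→q2, x2→q4, x3→q8, x4→q7, x5→q6, x6→q1, x7→q3.
By Hall's marriage theorem, this means |N(S)| ≥ |S| for every subset S, so no violating subset exists.

none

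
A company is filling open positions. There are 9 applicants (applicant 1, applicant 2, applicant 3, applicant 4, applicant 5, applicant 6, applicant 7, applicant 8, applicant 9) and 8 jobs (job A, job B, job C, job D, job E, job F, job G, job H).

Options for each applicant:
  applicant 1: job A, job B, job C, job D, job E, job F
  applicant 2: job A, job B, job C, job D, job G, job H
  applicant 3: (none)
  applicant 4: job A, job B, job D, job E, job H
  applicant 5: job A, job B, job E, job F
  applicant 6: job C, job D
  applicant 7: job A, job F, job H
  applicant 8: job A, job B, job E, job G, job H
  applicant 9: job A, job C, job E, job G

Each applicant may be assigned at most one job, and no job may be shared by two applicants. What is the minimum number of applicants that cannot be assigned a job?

1

One maximum matching: applicant 1-job F, applicant 2-job G, applicant 4-job D, applicant 5-job E, applicant 6-job C, applicant 7-job H, applicant 8-job B, applicant 9-job A.
The set {applicant 3} has only 0 neighbours (∅), so by Hall's theorem at most 8 of the 9 applicants can be matched.
That matches 8 of the 9, leaving 1 unmatched; no matching can do better.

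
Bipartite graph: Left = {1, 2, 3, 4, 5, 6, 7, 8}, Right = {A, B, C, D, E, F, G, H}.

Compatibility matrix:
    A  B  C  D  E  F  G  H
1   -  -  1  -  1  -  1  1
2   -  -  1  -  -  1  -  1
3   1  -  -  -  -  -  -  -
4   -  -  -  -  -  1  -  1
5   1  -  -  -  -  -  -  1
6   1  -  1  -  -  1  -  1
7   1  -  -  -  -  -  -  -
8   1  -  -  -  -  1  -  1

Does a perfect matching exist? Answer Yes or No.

No

The set {2, 3, 4, 5, 6, 7, 8} has only 4 neighbours ({A, C, F, H}), so by Hall's theorem at most 5 of the 8 left vertices can be matched.
Hence no matching covers every left vertex.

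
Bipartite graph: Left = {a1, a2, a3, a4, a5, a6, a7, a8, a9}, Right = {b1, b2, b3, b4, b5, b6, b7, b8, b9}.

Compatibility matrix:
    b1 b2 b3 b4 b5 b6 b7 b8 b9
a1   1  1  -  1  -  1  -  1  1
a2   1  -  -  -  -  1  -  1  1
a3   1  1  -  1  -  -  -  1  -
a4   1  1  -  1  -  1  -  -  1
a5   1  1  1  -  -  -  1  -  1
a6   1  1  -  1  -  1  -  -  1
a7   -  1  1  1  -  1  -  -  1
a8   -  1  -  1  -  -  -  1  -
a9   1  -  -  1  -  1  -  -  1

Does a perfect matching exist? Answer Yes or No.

The set {a1, a2, a3, a4, a6, a8, a9} has only 6 neighbours ({b1, b2, b4, b6, b8, b9}), so by Hall's theorem at most 8 of the 9 left vertices can be matched.
Hence no matching covers every left vertex.

No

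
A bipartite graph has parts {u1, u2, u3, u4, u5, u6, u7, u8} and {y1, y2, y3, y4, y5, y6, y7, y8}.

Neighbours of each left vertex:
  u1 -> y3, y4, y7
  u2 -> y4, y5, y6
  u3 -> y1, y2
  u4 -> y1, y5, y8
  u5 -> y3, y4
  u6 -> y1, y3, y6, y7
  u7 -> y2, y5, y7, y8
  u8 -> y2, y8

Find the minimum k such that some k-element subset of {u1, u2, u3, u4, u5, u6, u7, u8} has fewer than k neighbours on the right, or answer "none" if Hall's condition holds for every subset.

none

A matching saturating every left vertex exists, for instance u1→y3, u2→y6, u3→y2, u4→y5, u5→y4, u6→y1, u7→y7, u8→y8.
By Hall's marriage theorem, this means |N(S)| ≥ |S| for every subset S, so no violating subset exists.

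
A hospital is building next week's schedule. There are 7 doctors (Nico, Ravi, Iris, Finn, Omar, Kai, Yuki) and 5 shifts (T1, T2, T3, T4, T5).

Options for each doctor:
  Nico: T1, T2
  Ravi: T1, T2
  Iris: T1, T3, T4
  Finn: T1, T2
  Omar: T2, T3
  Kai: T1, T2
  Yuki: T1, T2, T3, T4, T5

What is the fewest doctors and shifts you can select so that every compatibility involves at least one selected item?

5

{Iris, Omar, Yuki, T1, T2} is a vertex cover of size 5: every edge has an endpoint in this set.
No smaller cover exists because Nico–T1, Ravi–T2, Iris–T4, Omar–T3, Yuki–T5 is a matching of size 5, and a cover must include an endpoint of each of these disjoint edges (König's theorem).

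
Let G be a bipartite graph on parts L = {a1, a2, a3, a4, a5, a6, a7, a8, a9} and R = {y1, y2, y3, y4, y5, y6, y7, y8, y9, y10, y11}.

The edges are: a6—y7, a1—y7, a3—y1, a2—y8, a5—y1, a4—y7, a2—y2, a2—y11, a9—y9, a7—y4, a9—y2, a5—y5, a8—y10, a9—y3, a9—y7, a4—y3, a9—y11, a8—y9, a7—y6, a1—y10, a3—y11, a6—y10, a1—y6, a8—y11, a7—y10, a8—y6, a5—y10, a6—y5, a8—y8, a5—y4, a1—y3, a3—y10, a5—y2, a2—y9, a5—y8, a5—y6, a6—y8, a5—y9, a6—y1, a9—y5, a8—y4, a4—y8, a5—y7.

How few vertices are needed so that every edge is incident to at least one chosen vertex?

9

A maximum matching has 9 edges (e.g. a1–y3, a2–y2, a3–y1, a4–y8, a5–y6, a6–y10, a7–y4, a8–y11, a9–y7).
By König's theorem the minimum vertex cover has the same size. One such cover is {a1, a2, a3, a4, a5, a6, a7, a8, a9}.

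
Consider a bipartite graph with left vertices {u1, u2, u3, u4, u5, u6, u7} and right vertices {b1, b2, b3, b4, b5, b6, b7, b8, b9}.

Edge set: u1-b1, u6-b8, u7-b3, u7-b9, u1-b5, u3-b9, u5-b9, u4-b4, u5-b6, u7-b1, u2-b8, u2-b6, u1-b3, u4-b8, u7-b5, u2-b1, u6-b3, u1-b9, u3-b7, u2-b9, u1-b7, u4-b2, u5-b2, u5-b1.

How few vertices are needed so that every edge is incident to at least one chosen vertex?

7

The 7 edges u1–b1, u2–b6, u3–b7, u4–b4, u5–b2, u6–b8, u7–b3 form a matching, so any vertex cover needs at least 7 vertices (one per matched edge).
Conversely {u1, u2, u3, u4, u5, u6, u7} meets every edge and has exactly 7 vertices, so 7 is optimal.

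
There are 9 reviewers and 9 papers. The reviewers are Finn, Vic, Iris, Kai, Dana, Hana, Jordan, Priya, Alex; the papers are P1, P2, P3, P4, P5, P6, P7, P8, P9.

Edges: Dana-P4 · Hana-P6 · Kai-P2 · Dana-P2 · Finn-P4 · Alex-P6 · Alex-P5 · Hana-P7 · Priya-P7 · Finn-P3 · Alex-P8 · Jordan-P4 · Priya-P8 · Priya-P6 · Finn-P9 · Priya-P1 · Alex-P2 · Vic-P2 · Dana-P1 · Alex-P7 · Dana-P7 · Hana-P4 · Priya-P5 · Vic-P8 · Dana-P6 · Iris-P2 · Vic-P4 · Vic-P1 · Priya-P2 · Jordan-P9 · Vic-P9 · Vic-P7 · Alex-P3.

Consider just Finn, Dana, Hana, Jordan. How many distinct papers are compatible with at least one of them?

The union of neighbours of {Finn, Dana, Hana, Jordan} is {P1, P2, P3, P4, P6, P7, P9}, which has 7 elements.
Since |N(S)| = 7 ≥ |S| = 4, Hall's condition holds for this subset.

7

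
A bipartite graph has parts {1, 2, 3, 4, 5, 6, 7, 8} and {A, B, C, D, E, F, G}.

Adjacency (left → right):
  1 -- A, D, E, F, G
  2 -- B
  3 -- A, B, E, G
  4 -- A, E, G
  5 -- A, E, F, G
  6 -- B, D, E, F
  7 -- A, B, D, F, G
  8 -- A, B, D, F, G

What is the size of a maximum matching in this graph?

6

One maximum matching: 1–D, 2–B, 3–A, 4–G, 5–F, 6–E.
The set {1, 2, 3, 4, 5, 6, 7, 8} has only 6 neighbours ({A, B, D, E, F, G}), so by Hall's theorem at most 6 of the 8 left vertices can be matched.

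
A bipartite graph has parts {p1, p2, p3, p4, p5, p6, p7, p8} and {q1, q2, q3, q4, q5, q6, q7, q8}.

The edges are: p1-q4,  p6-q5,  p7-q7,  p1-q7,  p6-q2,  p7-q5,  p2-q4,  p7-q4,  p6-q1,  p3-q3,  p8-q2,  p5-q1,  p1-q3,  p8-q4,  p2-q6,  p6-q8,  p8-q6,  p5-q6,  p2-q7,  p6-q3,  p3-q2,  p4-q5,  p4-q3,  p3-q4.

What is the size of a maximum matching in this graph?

8

A valid assignment of size 8: p1–q4, p2–q7, p3–q2, p4–q3, p5–q1, p6–q8, p7–q5, p8–q6.
All 8 left vertices are matched, so no larger matching exists.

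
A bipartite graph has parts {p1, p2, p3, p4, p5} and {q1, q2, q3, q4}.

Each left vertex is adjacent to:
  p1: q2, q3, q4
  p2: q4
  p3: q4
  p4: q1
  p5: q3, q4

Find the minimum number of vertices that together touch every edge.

The 4 edges p1–q2, p2–q4, p4–q1, p5–q3 form a matching, so any vertex cover needs at least 4 vertices (one per matched edge).
Conversely {p1, p4, p5, q4} meets every edge and has exactly 4 vertices, so 4 is optimal.

4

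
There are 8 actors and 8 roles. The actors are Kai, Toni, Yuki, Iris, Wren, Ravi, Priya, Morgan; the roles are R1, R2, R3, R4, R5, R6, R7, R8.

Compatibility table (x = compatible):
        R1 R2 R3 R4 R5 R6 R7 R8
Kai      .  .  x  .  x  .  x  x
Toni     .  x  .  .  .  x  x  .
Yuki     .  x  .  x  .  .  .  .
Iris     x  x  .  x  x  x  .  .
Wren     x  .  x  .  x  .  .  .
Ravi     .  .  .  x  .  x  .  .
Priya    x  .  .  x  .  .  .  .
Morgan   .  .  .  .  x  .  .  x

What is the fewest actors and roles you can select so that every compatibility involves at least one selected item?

A maximum matching has 8 edges (e.g. Kai–R5, Toni–R7, Yuki–R2, Iris–R1, Wren–R3, Ravi–R6, Priya–R4, Morgan–R8).
By König's theorem the minimum vertex cover has the same size. One such cover is {Kai, Toni, Yuki, Iris, Wren, Ravi, Priya, Morgan}.

8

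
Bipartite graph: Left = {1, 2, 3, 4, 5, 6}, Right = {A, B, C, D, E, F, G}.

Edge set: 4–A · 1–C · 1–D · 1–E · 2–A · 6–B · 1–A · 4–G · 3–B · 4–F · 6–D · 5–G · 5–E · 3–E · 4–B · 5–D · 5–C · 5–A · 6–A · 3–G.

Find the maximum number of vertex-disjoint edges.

A valid assignment of size 6: 1→C, 2→A, 3→E, 4→F, 5→G, 6→B.
All 6 left vertices are matched, so no larger matching exists.

6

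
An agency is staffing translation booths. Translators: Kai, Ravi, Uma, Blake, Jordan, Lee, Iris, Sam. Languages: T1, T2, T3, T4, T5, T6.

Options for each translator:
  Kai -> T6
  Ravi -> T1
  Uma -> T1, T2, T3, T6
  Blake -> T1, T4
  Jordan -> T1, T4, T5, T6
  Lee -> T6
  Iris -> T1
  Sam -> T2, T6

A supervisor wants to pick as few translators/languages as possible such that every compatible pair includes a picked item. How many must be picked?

The 6 edges Kai–T6, Ravi–T1, Uma–T3, Blake–T4, Jordan–T5, Sam–T2 form a matching, so any vertex cover needs at least 6 vertices (one per matched edge).
Conversely {Uma, Blake, Jordan, Sam, T1, T6} meets every edge and has exactly 6 vertices, so 6 is optimal.

6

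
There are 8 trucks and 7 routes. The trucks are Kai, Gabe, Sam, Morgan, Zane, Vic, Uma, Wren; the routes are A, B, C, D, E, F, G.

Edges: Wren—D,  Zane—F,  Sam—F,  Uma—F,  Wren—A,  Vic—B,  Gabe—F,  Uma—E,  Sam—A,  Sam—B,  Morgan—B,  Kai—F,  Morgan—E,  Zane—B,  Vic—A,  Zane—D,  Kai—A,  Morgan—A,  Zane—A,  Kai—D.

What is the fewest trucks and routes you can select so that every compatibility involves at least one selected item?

The 5 edges Kai–D, Gabe–F, Sam–A, Morgan–E, Zane–B form a matching, so any vertex cover needs at least 5 vertices (one per matched edge).
Conversely {A, B, D, E, F} meets every edge and has exactly 5 vertices, so 5 is optimal.

5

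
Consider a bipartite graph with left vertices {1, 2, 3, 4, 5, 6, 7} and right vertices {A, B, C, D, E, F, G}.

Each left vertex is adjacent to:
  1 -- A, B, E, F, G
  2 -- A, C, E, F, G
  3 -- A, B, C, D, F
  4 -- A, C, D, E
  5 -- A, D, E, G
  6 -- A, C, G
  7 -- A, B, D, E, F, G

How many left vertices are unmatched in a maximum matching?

A valid assignment of size 7: 1-B, 2-A, 3-F, 4-E, 5-D, 6-C, 7-G.
All 7 left vertices are matched, so no larger matching exists.
That matches 7 of the 7, leaving 0 unmatched; no matching can do better.

0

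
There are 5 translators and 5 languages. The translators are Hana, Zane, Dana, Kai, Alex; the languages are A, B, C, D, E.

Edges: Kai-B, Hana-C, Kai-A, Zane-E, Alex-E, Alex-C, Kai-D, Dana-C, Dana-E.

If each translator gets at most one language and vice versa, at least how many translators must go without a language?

2

One maximum matching: Hana–C, Zane–E, Kai–B.
The set {Hana, Zane, Dana, Alex} has only 2 neighbours ({C, E}), so by Hall's theorem at most 3 of the 5 translators can be matched.
That matches 3 of the 5, leaving 2 unmatched; no matching can do better.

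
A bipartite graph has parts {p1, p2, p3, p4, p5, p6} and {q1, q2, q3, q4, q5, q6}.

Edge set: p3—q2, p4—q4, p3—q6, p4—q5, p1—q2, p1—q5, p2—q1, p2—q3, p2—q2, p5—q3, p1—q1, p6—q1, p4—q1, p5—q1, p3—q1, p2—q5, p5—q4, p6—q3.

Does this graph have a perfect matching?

One maximum matching: p1–q5, p2–q2, p3–q6, p4–q4, p5–q1, p6–q3.
Every left vertex is matched, so this is a perfect matching.

Yes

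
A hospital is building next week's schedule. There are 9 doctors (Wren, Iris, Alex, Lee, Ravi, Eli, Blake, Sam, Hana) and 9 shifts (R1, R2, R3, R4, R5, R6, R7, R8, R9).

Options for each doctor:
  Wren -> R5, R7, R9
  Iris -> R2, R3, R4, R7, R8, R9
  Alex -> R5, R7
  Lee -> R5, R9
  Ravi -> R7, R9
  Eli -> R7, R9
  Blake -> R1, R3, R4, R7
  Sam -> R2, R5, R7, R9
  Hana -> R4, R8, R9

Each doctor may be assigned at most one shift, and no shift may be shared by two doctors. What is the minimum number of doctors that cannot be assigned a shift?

For example, pair Wren–R9, Iris–R3, Alex–R7, Lee–R5, Blake–R4, Sam–R2, Hana–R8.
The set {Wren, Alex, Lee, Ravi, Eli} has only 3 neighbours ({R5, R7, R9}), so by Hall's theorem at most 7 of the 9 doctors can be matched.
That matches 7 of the 9, leaving 2 unmatched; no matching can do better.

2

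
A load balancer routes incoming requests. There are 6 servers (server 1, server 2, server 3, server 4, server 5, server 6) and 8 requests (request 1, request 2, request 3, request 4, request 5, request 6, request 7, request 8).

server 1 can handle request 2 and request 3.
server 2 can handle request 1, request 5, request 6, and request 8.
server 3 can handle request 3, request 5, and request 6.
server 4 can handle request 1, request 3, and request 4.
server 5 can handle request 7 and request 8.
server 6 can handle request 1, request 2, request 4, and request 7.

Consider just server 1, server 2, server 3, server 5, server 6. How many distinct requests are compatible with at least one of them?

The union of neighbours of {server 1, server 2, server 3, server 5, server 6} is {request 1, request 2, request 3, request 4, request 5, request 6, request 7, request 8}, which has 8 elements.
Since |N(S)| = 8 ≥ |S| = 5, Hall's condition holds for this subset.

8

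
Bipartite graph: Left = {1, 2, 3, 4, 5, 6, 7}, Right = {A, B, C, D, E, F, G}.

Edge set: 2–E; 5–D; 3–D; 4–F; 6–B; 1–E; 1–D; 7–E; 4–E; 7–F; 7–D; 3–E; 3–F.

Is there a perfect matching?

The set {1, 2, 3, 4, 5, 7} has only 3 neighbours ({D, E, F}), so by Hall's theorem at most 4 of the 7 left vertices can be matched.
Hence no matching covers every left vertex.

No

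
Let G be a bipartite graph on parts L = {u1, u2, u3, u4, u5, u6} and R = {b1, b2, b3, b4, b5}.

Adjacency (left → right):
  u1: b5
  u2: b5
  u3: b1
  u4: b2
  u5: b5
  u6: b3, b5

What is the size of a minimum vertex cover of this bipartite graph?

A maximum matching has 4 edges (e.g. u1–b5, u3–b1, u4–b2, u6–b3).
By König's theorem the minimum vertex cover has the same size. One such cover is {u3, u4, u6, b5}.

4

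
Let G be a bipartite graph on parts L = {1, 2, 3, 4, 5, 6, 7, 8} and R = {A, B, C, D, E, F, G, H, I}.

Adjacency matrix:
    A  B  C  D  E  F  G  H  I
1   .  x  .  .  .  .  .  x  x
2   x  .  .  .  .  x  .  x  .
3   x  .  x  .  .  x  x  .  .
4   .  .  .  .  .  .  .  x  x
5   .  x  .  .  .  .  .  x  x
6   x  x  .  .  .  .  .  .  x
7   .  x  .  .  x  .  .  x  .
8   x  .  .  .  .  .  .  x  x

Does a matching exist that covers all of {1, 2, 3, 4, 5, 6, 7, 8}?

The set {1, 4, 5, 6, 8} has only 4 neighbours ({A, B, H, I}), so by Hall's theorem at most 7 of the 8 left vertices can be matched.
Hence no matching covers every left vertex.

No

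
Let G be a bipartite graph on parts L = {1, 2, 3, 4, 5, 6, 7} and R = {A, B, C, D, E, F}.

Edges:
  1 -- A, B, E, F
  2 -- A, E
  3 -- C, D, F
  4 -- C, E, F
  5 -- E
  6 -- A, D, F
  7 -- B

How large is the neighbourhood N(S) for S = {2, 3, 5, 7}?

6

The union of neighbours of {2, 3, 5, 7} is {A, B, C, D, E, F}, which has 6 elements.
Since |N(S)| = 6 ≥ |S| = 4, Hall's condition holds for this subset.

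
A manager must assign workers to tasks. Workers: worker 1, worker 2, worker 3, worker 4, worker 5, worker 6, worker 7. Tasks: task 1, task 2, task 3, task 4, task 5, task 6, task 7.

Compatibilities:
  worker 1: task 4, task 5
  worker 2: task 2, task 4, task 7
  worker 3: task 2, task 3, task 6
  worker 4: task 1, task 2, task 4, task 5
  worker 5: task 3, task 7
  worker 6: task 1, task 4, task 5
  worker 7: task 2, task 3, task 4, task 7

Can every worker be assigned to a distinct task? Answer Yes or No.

Yes

One maximum matching: worker 1–task 4, worker 2–task 7, worker 3–task 6, worker 4–task 1, worker 5–task 3, worker 6–task 5, worker 7–task 2.
All 7 workers are covered.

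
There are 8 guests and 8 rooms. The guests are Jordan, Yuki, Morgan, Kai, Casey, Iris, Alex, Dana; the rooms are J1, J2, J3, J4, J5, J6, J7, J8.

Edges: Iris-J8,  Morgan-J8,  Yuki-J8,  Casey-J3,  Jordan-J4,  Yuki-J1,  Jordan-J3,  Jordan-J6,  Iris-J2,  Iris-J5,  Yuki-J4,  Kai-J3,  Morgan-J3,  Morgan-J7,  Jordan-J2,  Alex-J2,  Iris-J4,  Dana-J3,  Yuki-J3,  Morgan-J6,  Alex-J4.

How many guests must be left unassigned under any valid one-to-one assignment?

For example, pair Jordan-J6, Yuki-J8, Morgan-J7, Kai-J3, Iris-J5, Alex-J2.
The set {Kai, Casey, Dana} has only 1 neighbour ({J3}), so by Hall's theorem at most 6 of the 8 guests can be matched.
That matches 6 of the 8, leaving 2 unmatched; no matching can do better.

2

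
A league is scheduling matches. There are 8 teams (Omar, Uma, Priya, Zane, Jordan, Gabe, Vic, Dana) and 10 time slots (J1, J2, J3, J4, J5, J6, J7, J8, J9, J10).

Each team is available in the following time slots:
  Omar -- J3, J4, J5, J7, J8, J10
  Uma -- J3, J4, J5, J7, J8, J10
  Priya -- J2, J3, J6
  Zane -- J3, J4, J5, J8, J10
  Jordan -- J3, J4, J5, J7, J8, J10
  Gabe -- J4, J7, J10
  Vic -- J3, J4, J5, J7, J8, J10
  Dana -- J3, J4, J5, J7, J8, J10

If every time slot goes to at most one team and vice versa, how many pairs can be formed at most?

7

A valid assignment of size 7: Omar–J10, Uma–J5, Priya–J6, Zane–J8, Jordan–J3, Gabe–J4, Vic–J7.
The set {Omar, Uma, Zane, Jordan, Gabe, Vic, Dana} has only 6 neighbours ({J10, J3, J4, J5, J7, J8}), so by Hall's theorem at most 7 of the 8 teams can be matched.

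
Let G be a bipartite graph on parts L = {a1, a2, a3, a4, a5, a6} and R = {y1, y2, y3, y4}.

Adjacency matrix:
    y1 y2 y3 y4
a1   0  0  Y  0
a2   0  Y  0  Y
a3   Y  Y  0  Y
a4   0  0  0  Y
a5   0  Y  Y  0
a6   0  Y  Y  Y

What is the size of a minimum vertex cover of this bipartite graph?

4

The 4 edges a1–y3, a2–y2, a3–y1, a4–y4 form a matching, so any vertex cover needs at least 4 vertices (one per matched edge).
Conversely {a3, y2, y3, y4} meets every edge and has exactly 4 vertices, so 4 is optimal.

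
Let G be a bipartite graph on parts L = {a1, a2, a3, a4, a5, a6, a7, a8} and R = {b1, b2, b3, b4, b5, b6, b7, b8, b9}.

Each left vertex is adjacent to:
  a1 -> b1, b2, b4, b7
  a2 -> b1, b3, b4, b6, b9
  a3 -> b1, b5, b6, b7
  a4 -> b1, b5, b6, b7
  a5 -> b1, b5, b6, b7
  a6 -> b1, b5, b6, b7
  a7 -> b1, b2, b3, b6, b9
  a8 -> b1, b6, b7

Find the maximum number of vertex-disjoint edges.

A valid assignment of size 7: a1–b4, a2–b3, a3–b1, a4–b7, a5–b6, a6–b5, a7–b2.
The set {a3, a4, a5, a6, a8} has only 4 neighbours ({b1, b5, b6, b7}), so by Hall's theorem at most 7 of the 8 left vertices can be matched.

7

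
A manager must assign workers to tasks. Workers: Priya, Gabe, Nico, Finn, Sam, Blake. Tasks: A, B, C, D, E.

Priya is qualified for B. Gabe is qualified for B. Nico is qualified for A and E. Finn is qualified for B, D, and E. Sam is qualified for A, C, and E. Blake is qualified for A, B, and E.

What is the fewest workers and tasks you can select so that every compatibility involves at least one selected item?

5

A maximum matching has 5 edges (e.g. Priya–B, Nico–A, Finn–D, Sam–C, Blake–E).
By König's theorem the minimum vertex cover has the same size. One such cover is {Nico, Finn, Sam, Blake, B}.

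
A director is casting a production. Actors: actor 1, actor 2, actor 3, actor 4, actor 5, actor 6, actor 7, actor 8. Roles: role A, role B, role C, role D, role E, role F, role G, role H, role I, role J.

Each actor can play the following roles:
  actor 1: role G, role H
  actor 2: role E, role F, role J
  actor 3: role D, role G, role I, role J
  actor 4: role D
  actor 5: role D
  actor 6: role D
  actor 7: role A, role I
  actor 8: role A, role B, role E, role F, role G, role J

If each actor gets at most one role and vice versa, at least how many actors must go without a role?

A valid assignment of size 6: actor 1-role H, actor 2-role F, actor 3-role I, actor 4-role D, actor 7-role A, actor 8-role G.
The set {actor 4, actor 5, actor 6} has only 1 neighbour ({role D}), so by Hall's theorem at most 6 of the 8 actors can be matched.
That matches 6 of the 8, leaving 2 unmatched; no matching can do better.

2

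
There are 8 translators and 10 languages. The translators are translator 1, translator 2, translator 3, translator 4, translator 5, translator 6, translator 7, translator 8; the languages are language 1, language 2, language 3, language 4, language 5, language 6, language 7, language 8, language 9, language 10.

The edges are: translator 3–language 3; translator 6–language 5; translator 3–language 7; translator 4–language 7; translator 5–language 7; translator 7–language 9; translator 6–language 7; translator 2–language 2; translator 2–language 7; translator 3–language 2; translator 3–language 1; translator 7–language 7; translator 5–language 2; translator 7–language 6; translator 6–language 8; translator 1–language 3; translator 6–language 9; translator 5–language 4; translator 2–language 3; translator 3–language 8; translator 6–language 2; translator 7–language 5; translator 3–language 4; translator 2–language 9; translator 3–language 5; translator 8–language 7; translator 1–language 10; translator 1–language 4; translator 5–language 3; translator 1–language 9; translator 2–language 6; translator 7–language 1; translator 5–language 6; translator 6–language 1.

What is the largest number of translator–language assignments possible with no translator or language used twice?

7

A valid assignment of size 7: translator 1–language 10, translator 2–language 9, translator 3–language 3, translator 4–language 7, translator 5–language 2, translator 6–language 8, translator 7–language 6.
The set {translator 4, translator 8} has only 1 neighbour ({language 7}), so by Hall's theorem at most 7 of the 8 translators can be matched.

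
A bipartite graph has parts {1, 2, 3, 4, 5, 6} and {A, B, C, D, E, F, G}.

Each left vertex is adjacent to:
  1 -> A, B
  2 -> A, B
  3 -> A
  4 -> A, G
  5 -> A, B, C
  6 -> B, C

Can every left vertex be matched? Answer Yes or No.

No

The set {1, 2, 3, 5, 6} has only 3 neighbours ({A, B, C}), so by Hall's theorem at most 4 of the 6 left vertices can be matched.
Hence no matching covers every left vertex.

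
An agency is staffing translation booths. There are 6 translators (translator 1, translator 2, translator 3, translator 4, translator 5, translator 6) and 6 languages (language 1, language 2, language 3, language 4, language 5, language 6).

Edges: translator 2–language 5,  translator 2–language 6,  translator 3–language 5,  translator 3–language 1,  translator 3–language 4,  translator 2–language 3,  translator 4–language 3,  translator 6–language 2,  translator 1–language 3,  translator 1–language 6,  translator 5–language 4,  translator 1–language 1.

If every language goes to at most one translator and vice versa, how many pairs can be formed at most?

6

For example, pair translator 1-language 6, translator 2-language 5, translator 3-language 1, translator 4-language 3, translator 5-language 4, translator 6-language 2.
This saturates every translator, so 6 is the maximum.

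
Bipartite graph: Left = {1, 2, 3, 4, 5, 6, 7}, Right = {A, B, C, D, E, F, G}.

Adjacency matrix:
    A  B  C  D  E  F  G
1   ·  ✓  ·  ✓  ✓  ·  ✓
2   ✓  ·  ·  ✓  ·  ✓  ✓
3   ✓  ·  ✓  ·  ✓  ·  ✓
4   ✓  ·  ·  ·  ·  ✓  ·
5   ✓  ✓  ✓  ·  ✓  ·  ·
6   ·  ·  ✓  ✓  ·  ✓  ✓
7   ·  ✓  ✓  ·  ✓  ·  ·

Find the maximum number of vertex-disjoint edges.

7

A valid assignment of size 7: 1→D, 2→F, 3→G, 4→A, 5→E, 6→C, 7→B.
This saturates every left vertex, so 7 is the maximum.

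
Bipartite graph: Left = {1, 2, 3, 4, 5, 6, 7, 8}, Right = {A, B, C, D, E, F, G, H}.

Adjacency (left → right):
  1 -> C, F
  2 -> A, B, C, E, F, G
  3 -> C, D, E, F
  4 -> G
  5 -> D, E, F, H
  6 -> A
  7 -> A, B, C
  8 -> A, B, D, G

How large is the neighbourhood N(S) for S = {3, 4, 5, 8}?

The union of neighbours of {3, 4, 5, 8} is {A, B, C, D, E, F, G, H}, which has 8 elements.
Since |N(S)| = 8 ≥ |S| = 4, Hall's condition holds for this subset.

8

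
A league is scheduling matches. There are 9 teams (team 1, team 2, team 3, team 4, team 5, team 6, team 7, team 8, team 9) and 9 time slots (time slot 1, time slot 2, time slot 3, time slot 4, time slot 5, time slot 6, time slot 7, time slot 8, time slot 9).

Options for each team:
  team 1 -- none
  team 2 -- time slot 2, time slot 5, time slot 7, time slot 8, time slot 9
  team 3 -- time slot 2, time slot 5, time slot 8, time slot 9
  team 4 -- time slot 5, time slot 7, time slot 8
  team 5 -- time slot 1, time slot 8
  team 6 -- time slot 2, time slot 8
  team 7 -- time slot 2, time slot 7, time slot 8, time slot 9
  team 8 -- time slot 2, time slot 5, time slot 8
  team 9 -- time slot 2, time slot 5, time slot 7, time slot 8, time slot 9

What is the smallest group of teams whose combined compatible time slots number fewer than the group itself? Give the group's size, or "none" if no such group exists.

1

Take S = {team 1}. Its neighbourhood is {}, so |N(S)| = 0 < |S| = 1.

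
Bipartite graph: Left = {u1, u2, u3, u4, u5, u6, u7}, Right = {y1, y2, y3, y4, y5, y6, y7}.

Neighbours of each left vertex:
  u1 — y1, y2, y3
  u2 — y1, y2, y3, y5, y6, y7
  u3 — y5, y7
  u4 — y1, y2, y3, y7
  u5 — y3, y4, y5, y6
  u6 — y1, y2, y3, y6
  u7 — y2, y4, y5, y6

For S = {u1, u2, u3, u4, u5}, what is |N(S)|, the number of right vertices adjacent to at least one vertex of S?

The union of neighbours of {u1, u2, u3, u4, u5} is {y1, y2, y3, y4, y5, y6, y7}, which has 7 elements.
Since |N(S)| = 7 ≥ |S| = 5, Hall's condition holds for this subset.

7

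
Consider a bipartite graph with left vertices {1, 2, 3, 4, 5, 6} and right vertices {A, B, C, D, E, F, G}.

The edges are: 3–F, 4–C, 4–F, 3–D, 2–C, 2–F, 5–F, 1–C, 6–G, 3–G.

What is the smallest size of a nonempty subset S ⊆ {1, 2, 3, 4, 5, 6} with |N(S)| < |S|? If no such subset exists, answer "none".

Take S = {1, 2, 4}. Its neighbourhood is {C, F}, so |N(S)| = 2 < |S| = 3.
Every subset of size less than 3 has at least as many neighbours as members, so 3 is the minimum.

3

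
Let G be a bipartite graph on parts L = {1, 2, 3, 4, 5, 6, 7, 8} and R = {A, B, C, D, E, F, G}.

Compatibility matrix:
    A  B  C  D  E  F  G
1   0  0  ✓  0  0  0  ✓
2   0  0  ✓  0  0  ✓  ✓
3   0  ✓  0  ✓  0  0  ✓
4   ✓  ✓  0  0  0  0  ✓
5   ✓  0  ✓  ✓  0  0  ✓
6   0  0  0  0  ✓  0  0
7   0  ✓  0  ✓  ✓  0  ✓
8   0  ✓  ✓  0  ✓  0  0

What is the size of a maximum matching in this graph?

7

For example, pair 1–C, 2–F, 3–G, 4–A, 5–D, 6–E, 7–B.
The set {1, 3, 4, 5, 6, 7, 8} has only 6 neighbours ({A, B, C, D, E, G}), so by Hall's theorem at most 7 of the 8 left vertices can be matched.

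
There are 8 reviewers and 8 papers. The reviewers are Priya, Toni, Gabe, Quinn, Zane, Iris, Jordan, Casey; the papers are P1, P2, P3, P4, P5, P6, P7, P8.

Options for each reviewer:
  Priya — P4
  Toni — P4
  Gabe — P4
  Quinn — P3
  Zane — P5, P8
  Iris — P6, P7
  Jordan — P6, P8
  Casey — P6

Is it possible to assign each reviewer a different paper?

No

The set {Priya, Toni, Gabe} has only 1 neighbour ({P4}), so by Hall's theorem at most 6 of the 8 reviewers can be matched.
Hence no matching covers every reviewer.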